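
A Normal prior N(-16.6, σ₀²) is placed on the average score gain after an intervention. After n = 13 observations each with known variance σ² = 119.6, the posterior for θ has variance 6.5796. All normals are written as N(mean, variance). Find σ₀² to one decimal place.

σ₀² = 23.1

For the Normal–Normal model with known σ², precisions add: τ_n = τ₀ + n/σ².
So 1/σ₀² = 1/6.5796 − 13/119.6 = 0.151985 − 0.108696 = 0.043289.
Hence σ₀² = 1/0.043289 ≈ 23.1.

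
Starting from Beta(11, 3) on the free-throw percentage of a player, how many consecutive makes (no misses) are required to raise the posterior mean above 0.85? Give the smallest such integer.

After k makes and 0 misses the posterior is Beta(11+k, 3), with mean (11+k)/(11+3+k).
Set (11+k)/(14+k) > 0.85 and solve: k > (0.85·14 − 11)/(1 − 0.85) = 6.000.
The smallest integer exceeding 6.000 is 7.

k = 7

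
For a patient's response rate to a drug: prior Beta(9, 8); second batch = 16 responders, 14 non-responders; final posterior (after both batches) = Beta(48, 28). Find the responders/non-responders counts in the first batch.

23 responders and 6 non-responders

Sequential conjugate updates are equivalent to a single update on the pooled data, so total successes = posterior α − prior α and total failures = posterior β − prior β.
Total across both batches: 48−9=39 responders, 28−8=20 non-responders.
Subtract the second batch: 39−16=23 responders and 20−14=6 non-responders.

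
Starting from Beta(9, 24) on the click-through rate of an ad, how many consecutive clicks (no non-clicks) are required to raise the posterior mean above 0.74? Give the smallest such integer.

After k clicks and 0 non-clicks the posterior is Beta(9+k, 24), with mean (9+k)/(9+24+k).
Set (9+k)/(33+k) > 0.74 and solve: k > (0.74·33 − 9)/(1 − 0.74) = 59.308.
The smallest integer exceeding 59.308 is 60.

k = 60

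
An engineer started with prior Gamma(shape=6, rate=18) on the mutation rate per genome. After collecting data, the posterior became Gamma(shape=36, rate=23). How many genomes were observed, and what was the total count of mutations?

A Gamma(α, β) prior (rate parametrization) on a Poisson rate with n observations summing to S gives posterior Gamma(α+S, β+n).
Matching: Σxᵢ = 36 − 6 = 30 and n = 23 − 18 = 5.

n = 5 genomes with total 30 mutations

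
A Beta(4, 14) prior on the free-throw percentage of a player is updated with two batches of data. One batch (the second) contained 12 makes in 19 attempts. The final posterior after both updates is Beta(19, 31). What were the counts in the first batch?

Sequential conjugate updates are equivalent to a single update on the pooled data, so total successes = posterior α − prior α and total failures = posterior β − prior β.
Total across both batches: 19−4=15 makes, 31−14=17 misses.
Subtract the second batch: 15−12=3 makes and 17−7=10 misses.

3 makes and 10 misses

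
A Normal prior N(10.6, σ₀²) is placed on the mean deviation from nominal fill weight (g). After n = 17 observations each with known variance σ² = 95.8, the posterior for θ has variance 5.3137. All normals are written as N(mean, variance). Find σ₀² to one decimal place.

Posterior precision equals prior precision plus data precision: 1/σ_n² = 1/σ₀² + n/σ².
So 1/σ₀² = 1/5.3137 − 17/95.8 = 0.188193 − 0.177453 = 0.010740.
Hence σ₀² = 1/0.010740 ≈ 93.1.

σ₀² = 93.1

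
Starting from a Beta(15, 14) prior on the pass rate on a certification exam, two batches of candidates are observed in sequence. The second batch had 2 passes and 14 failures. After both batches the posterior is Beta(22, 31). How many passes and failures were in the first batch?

Sequential conjugate updates are equivalent to a single update on the pooled data, so total successes = posterior α − prior α and total failures = posterior β − prior β.
Total across both batches: 22−15=7 passes, 31−14=17 failures.
Subtract the second batch: 7−2=5 passes and 17−14=3 failures.

5 passes and 3 failures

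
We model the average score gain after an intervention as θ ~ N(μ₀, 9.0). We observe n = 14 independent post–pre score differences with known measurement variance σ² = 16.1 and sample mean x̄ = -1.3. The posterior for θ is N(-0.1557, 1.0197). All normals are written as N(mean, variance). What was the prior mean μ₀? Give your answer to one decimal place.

μ₀ = 8.8

The posterior mean is a precision-weighted average: μ_n = (τ₀μ₀ + τ_data·x̄)/(τ₀+τ_data), with τ₀=1/σ₀² and τ_data=n/σ².
Here τ₀ = 1/9.0 = 0.111111 and τ_data = 14/16.1 = 0.869565, so τ_n = 0.980676.
Rearranging for μ₀: μ₀ = (μ_n·τ_n − τ_data·x̄)/τ₀ = (-0.1557·0.980676 − 0.869565·-1.3) / 0.111111 = 0.977743/0.111111 ≈ 8.8.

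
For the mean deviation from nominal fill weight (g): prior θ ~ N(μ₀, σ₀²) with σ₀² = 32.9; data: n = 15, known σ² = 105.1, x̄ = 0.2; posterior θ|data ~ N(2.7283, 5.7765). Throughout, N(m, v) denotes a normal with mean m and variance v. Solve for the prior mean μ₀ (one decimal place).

The posterior mean is a precision-weighted average: μ_n = (τ₀μ₀ + τ_data·x̄)/(τ₀+τ_data), with τ₀=1/σ₀² and τ_data=n/σ².
Here τ₀ = 1/32.9 = 0.030395 and τ_data = 15/105.1 = 0.142721, so τ_n = 0.173116.
Rearranging for μ₀: μ₀ = (μ_n·τ_n − τ_data·x̄)/τ₀ = (2.7283·0.173116 − 0.142721·0.2) / 0.030395 = 0.443768/0.030395 ≈ 14.6.

μ₀ = 14.6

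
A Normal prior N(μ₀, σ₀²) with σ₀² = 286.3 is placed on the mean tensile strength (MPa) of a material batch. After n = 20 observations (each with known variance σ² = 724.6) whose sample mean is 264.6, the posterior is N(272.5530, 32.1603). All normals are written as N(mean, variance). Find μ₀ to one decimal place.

The posterior mean is a precision-weighted average: μ_n = (τ₀μ₀ + τ_data·x̄)/(τ₀+τ_data), with τ₀=1/σ₀² and τ_data=n/σ².
Here τ₀ = 1/286.3 = 0.003493 and τ_data = 20/724.6 = 0.027601, so τ_n = 0.031094.
Rearranging for μ₀: μ₀ = (μ_n·τ_n − τ_data·x̄)/τ₀ = (272.5530·0.031094 − 0.027601·264.6) / 0.003493 = 1.171538/0.003493 ≈ 335.4.

μ₀ = 335.4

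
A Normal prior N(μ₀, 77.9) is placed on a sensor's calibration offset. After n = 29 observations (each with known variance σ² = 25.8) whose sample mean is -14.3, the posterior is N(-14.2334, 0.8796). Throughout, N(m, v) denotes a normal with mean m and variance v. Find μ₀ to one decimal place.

With known observation variance, the Normal–Normal posterior has precision τ_n = τ₀ + n/σ² and mean μ_n = (τ₀μ₀ + (n/σ²)x̄)/τ_n.
Here τ₀ = 1/77.9 = 0.012837 and τ_data = 29/25.8 = 1.124031, so τ_n = 1.136868.
Rearranging for μ₀: μ₀ = (μ_n·τ_n − τ_data·x̄)/τ₀ = (-14.2334·1.136868 − 1.124031·-14.3) / 0.012837 = -0.107854/0.012837 ≈ -8.4.

μ₀ = -8.4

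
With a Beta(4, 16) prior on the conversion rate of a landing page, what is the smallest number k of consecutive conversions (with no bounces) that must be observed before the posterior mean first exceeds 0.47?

After k conversions and 0 bounces the posterior is Beta(4+k, 16), with mean (4+k)/(4+16+k).
Set (4+k)/(20+k) > 0.47 and solve: k > (0.47·20 − 4)/(1 − 0.47) = 10.189.
The smallest integer exceeding 10.189 is 11, and checking k=11: (15)/(31) = 0.4839 > 0.47.

k = 11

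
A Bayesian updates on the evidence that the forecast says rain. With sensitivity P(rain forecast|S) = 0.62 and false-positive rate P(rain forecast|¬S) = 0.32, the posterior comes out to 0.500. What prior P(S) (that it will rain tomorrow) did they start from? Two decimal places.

In odds form, posterior odds = prior odds × likelihood ratio, so prior odds = posterior odds ÷ LR.
Posterior odds = 0.500/(1−0.500) = 1.0000. LR = 0.62/0.32 = 1.9375.
Prior odds = 1.0000/1.9375 = 0.5161, so P(S) = 0.5161/(1+0.5161) ≈ 0.34.

P(S) = 0.34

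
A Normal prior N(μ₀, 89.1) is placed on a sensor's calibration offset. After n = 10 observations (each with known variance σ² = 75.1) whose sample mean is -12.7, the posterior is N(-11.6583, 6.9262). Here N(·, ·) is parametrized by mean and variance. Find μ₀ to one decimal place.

μ₀ = 0.7

The posterior mean is a precision-weighted average: μ_n = (τ₀μ₀ + τ_data·x̄)/(τ₀+τ_data), with τ₀=1/σ₀² and τ_data=n/σ².
Here τ₀ = 1/89.1 = 0.011223 and τ_data = 10/75.1 = 0.133156, so τ_n = 0.144379.
Rearranging for μ₀: μ₀ = (μ_n·τ_n − τ_data·x̄)/τ₀ = (-11.6583·0.144379 − 0.133156·-12.7) / 0.011223 = 0.007868/0.011223 ≈ 0.7.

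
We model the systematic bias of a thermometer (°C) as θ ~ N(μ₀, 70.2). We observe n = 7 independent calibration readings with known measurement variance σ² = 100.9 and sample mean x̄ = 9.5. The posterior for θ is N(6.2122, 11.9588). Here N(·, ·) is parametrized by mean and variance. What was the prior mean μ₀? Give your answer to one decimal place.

μ₀ = -9.8

With known observation variance, the Normal–Normal posterior has precision τ_n = τ₀ + n/σ² and mean μ_n = (τ₀μ₀ + (n/σ²)x̄)/τ_n.
Here τ₀ = 1/70.2 = 0.014245 and τ_data = 7/100.9 = 0.069376, so τ_n = 0.083621.
Rearranging for μ₀: μ₀ = (μ_n·τ_n − τ_data·x̄)/τ₀ = (6.2122·0.083621 − 0.069376·9.5) / 0.014245 = -0.139602/0.014245 ≈ -9.8.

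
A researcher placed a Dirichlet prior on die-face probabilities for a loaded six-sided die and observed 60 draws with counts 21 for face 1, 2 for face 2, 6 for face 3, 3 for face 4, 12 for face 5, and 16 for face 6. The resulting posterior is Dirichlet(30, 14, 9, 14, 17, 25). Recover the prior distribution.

Dirichlet(9, 12, 3, 11, 5, 9)

For a Dirichlet(α) prior with multinomial counts c, the posterior is Dirichlet(α + c) componentwise.
Subtract each count from the matching posterior parameter: 30−21=9, 14−2=12, 9−6=3, 14−3=11, 17−12=5, 25−16=9.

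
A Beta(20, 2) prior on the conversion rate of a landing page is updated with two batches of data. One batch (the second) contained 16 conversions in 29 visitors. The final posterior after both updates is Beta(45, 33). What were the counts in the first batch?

9 conversions and 18 bounces

Sequential conjugate updates are equivalent to a single update on the pooled data, so total successes = posterior α − prior α and total failures = posterior β − prior β.
Total across both batches: 45−20=25 conversions, 33−2=31 bounces.
Subtract the second batch: 25−16=9 conversions and 31−13=18 bounces.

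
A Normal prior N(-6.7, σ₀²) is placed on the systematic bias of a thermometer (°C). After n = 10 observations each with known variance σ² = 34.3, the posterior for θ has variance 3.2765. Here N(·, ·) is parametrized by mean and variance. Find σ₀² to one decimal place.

σ₀² = 73.2

Posterior precision equals prior precision plus data precision: 1/σ_n² = 1/σ₀² + n/σ².
So 1/σ₀² = 1/3.2765 − 10/34.3 = 0.305204 − 0.291545 = 0.013659.
Hence σ₀² = 1/0.013659 ≈ 73.2.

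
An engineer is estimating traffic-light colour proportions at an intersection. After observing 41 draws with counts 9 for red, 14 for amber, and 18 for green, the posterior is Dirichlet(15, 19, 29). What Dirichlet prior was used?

Dirichlet(6, 5, 11)

For a Dirichlet(α) prior with multinomial counts c, the posterior is Dirichlet(α + c) componentwise.
Subtract each count from the matching posterior parameter: 15−9=6, 19−14=5, 29−18=11.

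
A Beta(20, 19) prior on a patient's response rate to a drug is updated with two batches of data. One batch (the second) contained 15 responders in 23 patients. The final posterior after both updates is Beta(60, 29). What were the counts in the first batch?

25 responders and 2 non-responders

Because Beta–binomial updating is additive in the counts, the combined data contributed (α_post−α_prior, β_post−β_prior) successes and failures.
Total across both batches: 60−20=40 responders, 29−19=10 non-responders.
Subtract the second batch: 40−15=25 responders and 10−8=2 non-responders.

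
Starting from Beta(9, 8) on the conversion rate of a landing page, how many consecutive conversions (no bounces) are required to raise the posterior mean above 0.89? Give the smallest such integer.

k = 56

After k conversions and 0 bounces the posterior is Beta(9+k, 8), with mean (9+k)/(9+8+k).
Set (9+k)/(17+k) > 0.89 and solve: k > (0.89·17 − 9)/(1 − 0.89) = 55.727.
The smallest integer exceeding 55.727 is 56.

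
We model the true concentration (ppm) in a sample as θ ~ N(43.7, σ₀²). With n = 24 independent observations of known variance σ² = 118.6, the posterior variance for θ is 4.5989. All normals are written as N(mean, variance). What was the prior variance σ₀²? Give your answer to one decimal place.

Posterior precision equals prior precision plus data precision: 1/σ_n² = 1/σ₀² + n/σ².
So 1/σ₀² = 1/4.5989 − 24/118.6 = 0.217443 − 0.202361 = 0.015082.
Hence σ₀² = 1/0.015082 ≈ 66.3.

σ₀² = 66.3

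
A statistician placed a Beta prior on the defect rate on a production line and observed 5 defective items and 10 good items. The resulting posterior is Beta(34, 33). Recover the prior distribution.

Beta(29, 23)

Under Beta–binomial conjugacy the posterior parameters are (α+s, β+f).
Subtract the data counts: 34−5=29, 33−10=23.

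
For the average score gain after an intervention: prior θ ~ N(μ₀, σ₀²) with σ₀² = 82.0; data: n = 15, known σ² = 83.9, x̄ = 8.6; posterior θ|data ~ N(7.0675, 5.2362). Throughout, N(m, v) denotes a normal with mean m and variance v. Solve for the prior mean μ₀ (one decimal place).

μ₀ = -15.4

The posterior mean is a precision-weighted average: μ_n = (τ₀μ₀ + τ_data·x̄)/(τ₀+τ_data), with τ₀=1/σ₀² and τ_data=n/σ².
Here τ₀ = 1/82.0 = 0.012195 and τ_data = 15/83.9 = 0.178784, so τ_n = 0.190979.
Rearranging for μ₀: μ₀ = (μ_n·τ_n − τ_data·x̄)/τ₀ = (7.0675·0.190979 − 0.178784·8.6) / 0.012195 = -0.187798/0.012195 ≈ -15.4.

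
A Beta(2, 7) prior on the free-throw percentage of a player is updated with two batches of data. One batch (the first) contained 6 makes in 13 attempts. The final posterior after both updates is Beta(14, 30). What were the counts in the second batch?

6 makes and 16 misses

Because Beta–binomial updating is additive in the counts, the combined data contributed (α_post−α_prior, β_post−β_prior) successes and failures.
Total across both batches: 14−2=12 makes, 30−7=23 misses.
Subtract the first batch: 12−6=6 makes and 23−7=16 misses.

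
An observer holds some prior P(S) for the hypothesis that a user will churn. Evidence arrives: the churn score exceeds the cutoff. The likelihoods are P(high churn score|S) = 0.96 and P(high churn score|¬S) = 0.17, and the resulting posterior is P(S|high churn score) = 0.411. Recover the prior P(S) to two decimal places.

In odds form, posterior odds = prior odds × likelihood ratio, so prior odds = posterior odds ÷ LR.
Posterior odds = 0.411/(1−0.411) = 0.6978. LR = 0.96/0.17 = 5.6471.
Prior odds = 0.6978/5.6471 = 0.1236, so P(S) = 0.1236/(1+0.1236) ≈ 0.11.

P(S) = 0.11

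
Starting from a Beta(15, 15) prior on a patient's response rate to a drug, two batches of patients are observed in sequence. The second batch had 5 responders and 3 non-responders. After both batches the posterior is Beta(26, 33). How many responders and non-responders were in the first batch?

6 responders and 15 non-responders

Sequential conjugate updates are equivalent to a single update on the pooled data, so total successes = posterior α − prior α and total failures = posterior β − prior β.
Total across both batches: 26−15=11 responders, 33−15=18 non-responders.
Subtract the second batch: 11−5=6 responders and 18−3=15 non-responders.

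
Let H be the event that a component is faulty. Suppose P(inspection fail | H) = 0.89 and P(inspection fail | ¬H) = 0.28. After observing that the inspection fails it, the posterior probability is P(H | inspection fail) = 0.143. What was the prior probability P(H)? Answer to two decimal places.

Bayes' rule in odds form gives O(H|E) = O(H)·[P(E|H)/P(E|¬H)], hence O(H) = O(H|E)/LR.
Posterior odds = 0.143/(1−0.143) = 0.1669. LR = 0.89/0.28 = 3.1786.
Prior odds = 0.1669/3.1786 = 0.0525, so P(H) = 0.0525/(1+0.0525) ≈ 0.05.

P(H) = 0.05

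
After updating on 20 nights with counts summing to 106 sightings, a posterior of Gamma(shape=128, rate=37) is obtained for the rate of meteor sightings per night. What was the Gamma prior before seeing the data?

Gamma–Poisson conjugacy: posterior shape = α + Σxᵢ, posterior rate = β + n.
So α = 128 − 106 = 22 and β = 37 − 20 = 17.

Gamma(shape=22, rate=17)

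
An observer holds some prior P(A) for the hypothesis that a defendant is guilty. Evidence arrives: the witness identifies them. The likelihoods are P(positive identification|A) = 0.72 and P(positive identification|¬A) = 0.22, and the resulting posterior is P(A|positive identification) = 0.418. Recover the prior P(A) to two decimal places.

In odds form, posterior odds = prior odds × likelihood ratio, so prior odds = posterior odds ÷ LR.
Posterior odds = 0.418/(1−0.418) = 0.7182. LR = 0.72/0.22 = 3.2727.
Prior odds = 0.7182/3.2727 = 0.2195, so P(A) = 0.2195/(1+0.2195) ≈ 0.18.

P(A) = 0.18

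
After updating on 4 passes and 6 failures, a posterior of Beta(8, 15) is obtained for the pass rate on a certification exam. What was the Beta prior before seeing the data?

Beta(4, 9)

Beta is conjugate to the binomial likelihood: posterior = Beta(α+s, β+f).
Subtract the data counts: 8−4=4, 15−6=9.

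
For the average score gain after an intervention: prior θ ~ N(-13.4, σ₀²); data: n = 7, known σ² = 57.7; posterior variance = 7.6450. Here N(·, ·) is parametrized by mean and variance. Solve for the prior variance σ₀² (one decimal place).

For the Normal–Normal model with known σ², precisions add: τ_n = τ₀ + n/σ².
So 1/σ₀² = 1/7.6450 − 7/57.7 = 0.130804 − 0.121317 = 0.009487.
Hence σ₀² = 1/0.009487 ≈ 105.4.

σ₀² = 105.4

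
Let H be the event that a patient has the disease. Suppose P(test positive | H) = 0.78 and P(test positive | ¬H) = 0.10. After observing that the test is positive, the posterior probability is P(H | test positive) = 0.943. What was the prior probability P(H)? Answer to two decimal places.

Bayes' rule in odds form gives O(H|E) = O(H)·[P(E|H)/P(E|¬H)], hence O(H) = O(H|E)/LR.
Posterior odds = 0.943/(1−0.943) = 16.5439. LR = 0.78/0.10 = 7.8000.
Prior odds = 16.5439/7.8000 = 2.1210, so P(H) = 2.1210/(1+2.1210) ≈ 0.68.

P(H) = 0.68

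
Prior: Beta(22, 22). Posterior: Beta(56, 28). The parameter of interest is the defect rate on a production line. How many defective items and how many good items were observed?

34 defective items and 6 good items

A Beta(a, b) prior with s successes and f failures in binomial data gives a Beta(a+s, b+f) posterior.
Match parameters: s=56−22=34, f=28−22=6.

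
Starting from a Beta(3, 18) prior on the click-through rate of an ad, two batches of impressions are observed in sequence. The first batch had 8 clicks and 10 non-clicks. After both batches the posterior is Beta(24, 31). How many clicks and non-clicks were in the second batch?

13 clicks and 3 non-clicks

Sequential conjugate updates are equivalent to a single update on the pooled data, so total successes = posterior α − prior α and total failures = posterior β − prior β.
Total across both batches: 24−3=21 clicks, 31−18=13 non-clicks.
Subtract the first batch: 21−8=13 clicks and 13−10=3 non-clicks.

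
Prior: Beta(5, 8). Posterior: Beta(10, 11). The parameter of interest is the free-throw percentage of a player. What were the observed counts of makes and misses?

5 makes and 3 misses

A Beta(a, b) prior with s successes and f failures in binomial data gives a Beta(a+s, b+f) posterior.
So s = 10 − 5 = 5 and f = 11 − 8 = 3.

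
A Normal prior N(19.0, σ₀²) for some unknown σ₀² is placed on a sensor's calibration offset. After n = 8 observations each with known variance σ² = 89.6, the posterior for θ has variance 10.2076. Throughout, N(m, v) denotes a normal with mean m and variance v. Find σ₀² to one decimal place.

σ₀² = 115.2

For the Normal–Normal model with known σ², precisions add: τ_n = τ₀ + n/σ².
So 1/σ₀² = 1/10.2076 − 8/89.6 = 0.097966 − 0.089286 = 0.008680.
Hence σ₀² = 1/0.008680 ≈ 115.2.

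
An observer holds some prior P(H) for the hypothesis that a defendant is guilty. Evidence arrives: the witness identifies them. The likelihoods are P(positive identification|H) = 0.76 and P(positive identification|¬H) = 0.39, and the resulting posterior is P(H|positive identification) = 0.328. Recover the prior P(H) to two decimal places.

P(H) = 0.20

In odds form, posterior odds = prior odds × likelihood ratio, so prior odds = posterior odds ÷ LR.
Posterior odds = 0.328/(1−0.328) = 0.4881. LR = 0.76/0.39 = 1.9487.
Prior odds = 0.4881/1.9487 = 0.2505, so P(H) = 0.2505/(1+0.2505) ≈ 0.20.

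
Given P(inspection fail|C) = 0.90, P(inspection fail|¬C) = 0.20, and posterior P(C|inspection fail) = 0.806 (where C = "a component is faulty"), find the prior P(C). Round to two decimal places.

P(C) = 0.48

In odds form, posterior odds = prior odds × likelihood ratio, so prior odds = posterior odds ÷ LR.
Posterior odds = 0.806/(1−0.806) = 4.1546. LR = 0.90/0.20 = 4.5000.
Prior odds = 4.1546/4.5000 = 0.9232, so P(C) = 0.9232/(1+0.9232) ≈ 0.48.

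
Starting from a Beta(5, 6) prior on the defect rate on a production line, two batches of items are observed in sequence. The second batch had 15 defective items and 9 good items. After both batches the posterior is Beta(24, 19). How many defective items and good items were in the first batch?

Sequential conjugate updates are equivalent to a single update on the pooled data, so total successes = posterior α − prior α and total failures = posterior β − prior β.
Total across both batches: 24−5=19 defective items, 19−6=13 good items.
Subtract the second batch: 19−15=4 defective items and 13−9=4 good items.

4 defective items and 4 good items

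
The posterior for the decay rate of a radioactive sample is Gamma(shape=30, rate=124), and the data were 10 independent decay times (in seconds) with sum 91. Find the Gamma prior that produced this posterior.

For an exponential likelihood with a Gamma(α, β) prior on the rate, n observations with total T give posterior Gamma(α+n, β+T).
So α = 30 − 10 = 20 and β = 124 − 91 = 33.

Gamma(shape=20, rate=33)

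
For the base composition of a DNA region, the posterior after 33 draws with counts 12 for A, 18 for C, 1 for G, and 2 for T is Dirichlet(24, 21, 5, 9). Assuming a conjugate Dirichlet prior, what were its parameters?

For a Dirichlet(α) prior with multinomial counts c, the posterior is Dirichlet(α + c) componentwise.
Subtract each count from the matching posterior parameter: 24−12=12, 21−18=3, 5−1=4, 9−2=7.

Dirichlet(12, 3, 4, 7)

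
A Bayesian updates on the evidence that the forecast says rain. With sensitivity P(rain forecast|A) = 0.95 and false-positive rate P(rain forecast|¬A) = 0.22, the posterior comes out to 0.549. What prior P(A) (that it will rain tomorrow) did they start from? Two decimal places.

Bayes' rule in odds form gives O(A|E) = O(A)·[P(E|A)/P(E|¬A)], hence O(A) = O(A|E)/LR.
Posterior odds = 0.549/(1−0.549) = 1.2173. LR = 0.95/0.22 = 4.3182.
Prior odds = 1.2173/4.3182 = 0.2819, so P(A) = 0.2819/(1+0.2819) ≈ 0.22.

P(A) = 0.22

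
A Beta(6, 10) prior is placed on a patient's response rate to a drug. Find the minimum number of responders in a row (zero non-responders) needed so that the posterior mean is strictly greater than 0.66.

After k responders and 0 non-responders the posterior is Beta(6+k, 10), with mean (6+k)/(6+10+k).
Set (6+k)/(16+k) > 0.66 and solve: k > (0.66·16 − 6)/(1 − 0.66) = 13.412.
The smallest integer exceeding 13.412 is 14, and checking k=14: (20)/(30) = 0.6667 > 0.66.

k = 14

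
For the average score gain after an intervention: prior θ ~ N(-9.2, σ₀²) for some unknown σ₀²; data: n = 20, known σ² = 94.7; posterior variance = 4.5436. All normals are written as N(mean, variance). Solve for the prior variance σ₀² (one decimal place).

σ₀² = 112.4

For the Normal–Normal model with known σ², precisions add: τ_n = τ₀ + n/σ².
So 1/σ₀² = 1/4.5436 − 20/94.7 = 0.220090 − 0.211193 = 0.008897.
Hence σ₀² = 1/0.008897 ≈ 112.4.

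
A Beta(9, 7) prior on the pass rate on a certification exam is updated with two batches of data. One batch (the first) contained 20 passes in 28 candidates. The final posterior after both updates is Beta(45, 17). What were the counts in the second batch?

Sequential conjugate updates are equivalent to a single update on the pooled data, so total successes = posterior α − prior α and total failures = posterior β − prior β.
Total across both batches: 45−9=36 passes, 17−7=10 failures.
Subtract the first batch: 36−20=16 passes and 10−8=2 failures.

16 passes and 2 failures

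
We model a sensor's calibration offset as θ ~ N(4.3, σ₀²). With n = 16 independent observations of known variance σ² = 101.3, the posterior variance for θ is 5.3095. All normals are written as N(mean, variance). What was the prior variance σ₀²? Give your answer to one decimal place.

For the Normal–Normal model with known σ², precisions add: τ_n = τ₀ + n/σ².
So 1/σ₀² = 1/5.3095 − 16/101.3 = 0.188342 − 0.157947 = 0.030395.
Hence σ₀² = 1/0.030395 ≈ 32.9.

σ₀² = 32.9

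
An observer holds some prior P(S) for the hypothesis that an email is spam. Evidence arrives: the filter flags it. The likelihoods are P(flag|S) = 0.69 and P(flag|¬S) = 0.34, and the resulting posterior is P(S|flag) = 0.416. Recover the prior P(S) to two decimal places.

In odds form, posterior odds = prior odds × likelihood ratio, so prior odds = posterior odds ÷ LR.
Posterior odds = 0.416/(1−0.416) = 0.7123. LR = 0.69/0.34 = 2.0294.
Prior odds = 0.7123/2.0294 = 0.3510, so P(S) = 0.3510/(1+0.3510) ≈ 0.26.

P(S) = 0.26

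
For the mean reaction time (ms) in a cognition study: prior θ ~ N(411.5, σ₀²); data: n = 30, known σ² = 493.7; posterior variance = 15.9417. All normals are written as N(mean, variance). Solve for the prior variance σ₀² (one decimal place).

Posterior precision equals prior precision plus data precision: 1/σ_n² = 1/σ₀² + n/σ².
So 1/σ₀² = 1/15.9417 − 30/493.7 = 0.062729 − 0.060766 = 0.001963.
Hence σ₀² = 1/0.001963 ≈ 509.4.

σ₀² = 509.4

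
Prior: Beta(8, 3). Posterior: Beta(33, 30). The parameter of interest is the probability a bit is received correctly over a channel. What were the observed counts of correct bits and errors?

25 correct bits and 27 errors

Under Beta–binomial conjugacy the posterior parameters are (a+s, b+f).
Match parameters: s=33−8=25, f=30−3=27.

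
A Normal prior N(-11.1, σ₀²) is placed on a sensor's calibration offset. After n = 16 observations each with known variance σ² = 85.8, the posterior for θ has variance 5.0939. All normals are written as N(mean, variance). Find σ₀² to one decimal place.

For the Normal–Normal model with known σ², precisions add: τ_n = τ₀ + n/σ².
So 1/σ₀² = 1/5.0939 − 16/85.8 = 0.196313 − 0.186480 = 0.009833.
Hence σ₀² = 1/0.009833 ≈ 101.7.

σ₀² = 101.7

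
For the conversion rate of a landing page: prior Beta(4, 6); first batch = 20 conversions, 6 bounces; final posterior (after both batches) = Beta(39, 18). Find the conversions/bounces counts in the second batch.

15 conversions and 6 bounces

Because Beta–binomial updating is additive in the counts, the combined data contributed (α_post−α_prior, β_post−β_prior) successes and failures.
Total across both batches: 39−4=35 conversions, 18−6=12 bounces.
Subtract the first batch: 35−20=15 conversions and 12−6=6 bounces.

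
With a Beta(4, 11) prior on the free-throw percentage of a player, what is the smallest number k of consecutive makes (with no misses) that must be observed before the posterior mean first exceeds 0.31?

k = 1

After k makes and 0 misses the posterior is Beta(4+k, 11), with mean (4+k)/(4+11+k).
Set (4+k)/(15+k) > 0.31 and solve: k > (0.31·15 − 4)/(1 − 0.31) = 0.942.
The smallest integer exceeding 0.942 is 1.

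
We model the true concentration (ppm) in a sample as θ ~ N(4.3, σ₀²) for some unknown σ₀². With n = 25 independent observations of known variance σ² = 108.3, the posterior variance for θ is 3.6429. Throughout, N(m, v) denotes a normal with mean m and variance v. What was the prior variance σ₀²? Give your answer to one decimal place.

σ₀² = 22.9

For the Normal–Normal model with known σ², precisions add: τ_n = τ₀ + n/σ².
So 1/σ₀² = 1/3.6429 − 25/108.3 = 0.274507 − 0.230840 = 0.043667.
Hence σ₀² = 1/0.043667 ≈ 22.9.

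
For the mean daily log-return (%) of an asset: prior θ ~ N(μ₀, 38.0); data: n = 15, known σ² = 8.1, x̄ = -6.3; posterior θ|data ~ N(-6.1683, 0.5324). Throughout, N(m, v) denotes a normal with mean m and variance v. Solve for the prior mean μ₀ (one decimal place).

μ₀ = 3.1

With known observation variance, the Normal–Normal posterior has precision τ_n = τ₀ + n/σ² and mean μ_n = (τ₀μ₀ + (n/σ²)x̄)/τ_n.
Here τ₀ = 1/38.0 = 0.026316 and τ_data = 15/8.1 = 1.851852, so τ_n = 1.878168.
Rearranging for μ₀: μ₀ = (μ_n·τ_n − τ_data·x̄)/τ₀ = (-6.1683·1.878168 − 1.851852·-6.3) / 0.026316 = 0.081564/0.026316 ≈ 3.1.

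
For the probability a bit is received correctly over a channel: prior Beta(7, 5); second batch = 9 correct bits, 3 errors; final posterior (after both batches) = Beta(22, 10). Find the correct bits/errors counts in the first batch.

Because Beta–binomial updating is additive in the counts, the combined data contributed (α_post−α_prior, β_post−β_prior) successes and failures.
Total across both batches: 22−7=15 correct bits, 10−5=5 errors.
Subtract the second batch: 15−9=6 correct bits and 5−3=2 errors.

6 correct bits and 2 errors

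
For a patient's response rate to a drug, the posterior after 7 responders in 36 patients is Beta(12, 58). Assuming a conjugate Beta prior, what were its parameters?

Beta(5, 29)

Beta is conjugate to the binomial likelihood: posterior = Beta(a+s, b+f).
Subtract the data counts: 12−7=5, 58−29=29.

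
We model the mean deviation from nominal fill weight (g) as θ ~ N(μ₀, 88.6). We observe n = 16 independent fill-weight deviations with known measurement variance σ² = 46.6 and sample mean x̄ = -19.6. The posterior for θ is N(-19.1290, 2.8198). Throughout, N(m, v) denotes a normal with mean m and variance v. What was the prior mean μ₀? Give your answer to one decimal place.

The posterior mean is a precision-weighted average: μ_n = (τ₀μ₀ + τ_data·x̄)/(τ₀+τ_data), with τ₀=1/σ₀² and τ_data=n/σ².
Here τ₀ = 1/88.6 = 0.011287 and τ_data = 16/46.6 = 0.343348, so τ_n = 0.354635.
Rearranging for μ₀: μ₀ = (μ_n·τ_n − τ_data·x̄)/τ₀ = (-19.1290·0.354635 − 0.343348·-19.6) / 0.011287 = -0.054192/0.011287 ≈ -4.8.

μ₀ = -4.8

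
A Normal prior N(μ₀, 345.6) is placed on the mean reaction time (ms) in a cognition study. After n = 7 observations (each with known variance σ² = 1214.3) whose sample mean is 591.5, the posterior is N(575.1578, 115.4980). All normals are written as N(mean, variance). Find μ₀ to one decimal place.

μ₀ = 542.6

The posterior mean is a precision-weighted average: μ_n = (τ₀μ₀ + τ_data·x̄)/(τ₀+τ_data), with τ₀=1/σ₀² and τ_data=n/σ².
Here τ₀ = 1/345.6 = 0.002894 and τ_data = 7/1214.3 = 0.005765, so τ_n = 0.008659.
Rearranging for μ₀: μ₀ = (μ_n·τ_n − τ_data·x̄)/τ₀ = (575.1578·0.008659 − 0.005765·591.5) / 0.002894 = 1.570294/0.002894 ≈ 542.6.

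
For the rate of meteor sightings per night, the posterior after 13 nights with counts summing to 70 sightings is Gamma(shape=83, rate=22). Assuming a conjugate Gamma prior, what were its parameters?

A Gamma(α, β) prior (rate parametrization) on a Poisson rate with n observations summing to S gives posterior Gamma(α+S, β+n).
So α = 83 − 70 = 13 and β = 22 − 13 = 9.

Gamma(shape=13, rate=9)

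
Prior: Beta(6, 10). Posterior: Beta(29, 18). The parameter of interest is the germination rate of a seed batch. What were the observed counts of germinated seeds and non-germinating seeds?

23 germinated seeds and 8 non-germinating seeds

A Beta(α, β) prior with s successes and f failures in binomial data gives a Beta(α+s, β+f) posterior.
Match parameters: s=29−6=23, f=18−10=8.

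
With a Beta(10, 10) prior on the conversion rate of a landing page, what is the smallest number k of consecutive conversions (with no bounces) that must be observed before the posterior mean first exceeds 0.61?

k = 6

After k conversions and 0 bounces the posterior is Beta(10+k, 10), with mean (10+k)/(10+10+k).
Set (10+k)/(20+k) > 0.61 and solve: k > (0.61·20 − 10)/(1 − 0.61) = 5.641.
The smallest integer exceeding 5.641 is 6, and checking k=6: (16)/(26) = 0.6154 > 0.61.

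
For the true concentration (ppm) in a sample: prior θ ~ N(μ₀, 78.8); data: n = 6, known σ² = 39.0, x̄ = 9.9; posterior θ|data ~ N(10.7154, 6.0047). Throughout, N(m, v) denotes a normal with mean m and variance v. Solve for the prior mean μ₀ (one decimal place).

The posterior mean is a precision-weighted average: μ_n = (τ₀μ₀ + τ_data·x̄)/(τ₀+τ_data), with τ₀=1/σ₀² and τ_data=n/σ².
Here τ₀ = 1/78.8 = 0.012690 and τ_data = 6/39.0 = 0.153846, so τ_n = 0.166536.
Rearranging for μ₀: μ₀ = (μ_n·τ_n − τ_data·x̄)/τ₀ = (10.7154·0.166536 − 0.153846·9.9) / 0.012690 = 0.261424/0.012690 ≈ 20.6.

μ₀ = 20.6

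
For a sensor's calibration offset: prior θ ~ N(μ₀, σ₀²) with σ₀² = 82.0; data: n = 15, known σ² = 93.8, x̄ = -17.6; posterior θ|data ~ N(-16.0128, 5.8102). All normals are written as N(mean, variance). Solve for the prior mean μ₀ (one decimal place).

μ₀ = 4.8

The posterior mean is a precision-weighted average: μ_n = (τ₀μ₀ + τ_data·x̄)/(τ₀+τ_data), with τ₀=1/σ₀² and τ_data=n/σ².
Here τ₀ = 1/82.0 = 0.012195 and τ_data = 15/93.8 = 0.159915, so τ_n = 0.172110.
Rearranging for μ₀: μ₀ = (μ_n·τ_n − τ_data·x̄)/τ₀ = (-16.0128·0.172110 − 0.159915·-17.6) / 0.012195 = 0.058541/0.012195 ≈ 4.8.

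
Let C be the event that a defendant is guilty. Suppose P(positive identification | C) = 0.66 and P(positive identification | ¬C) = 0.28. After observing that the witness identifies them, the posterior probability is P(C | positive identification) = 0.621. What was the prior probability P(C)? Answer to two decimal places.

P(C) = 0.41

In odds form, posterior odds = prior odds × likelihood ratio, so prior odds = posterior odds ÷ LR.
Posterior odds = 0.621/(1−0.621) = 1.6385. LR = 0.66/0.28 = 2.3571.
Prior odds = 1.6385/2.3571 = 0.6951, so P(C) = 0.6951/(1+0.6951) ≈ 0.41.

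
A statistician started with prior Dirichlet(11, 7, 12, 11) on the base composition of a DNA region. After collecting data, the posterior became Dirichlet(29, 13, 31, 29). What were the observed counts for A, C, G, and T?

For a Dirichlet(α) prior with multinomial counts c, the posterior is Dirichlet(α + c) componentwise.
Counts are posterior − prior componentwise: 29−11=18, 13−7=6, 31−12=19, 29−11=18.

counts (18, 6, 19, 18)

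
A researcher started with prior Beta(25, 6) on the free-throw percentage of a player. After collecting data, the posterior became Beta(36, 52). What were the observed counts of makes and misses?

11 makes and 46 misses

Beta is conjugate to the binomial likelihood: posterior = Beta(a+s, b+f).
So s = 36 − 25 = 11 and f = 52 − 6 = 46.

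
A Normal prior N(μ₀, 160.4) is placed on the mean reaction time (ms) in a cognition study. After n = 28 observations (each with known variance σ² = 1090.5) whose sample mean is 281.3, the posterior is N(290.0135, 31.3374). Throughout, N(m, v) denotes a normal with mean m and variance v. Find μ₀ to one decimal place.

With known observation variance, the Normal–Normal posterior has precision τ_n = τ₀ + n/σ² and mean μ_n = (τ₀μ₀ + (n/σ²)x̄)/τ_n.
Here τ₀ = 1/160.4 = 0.006234 and τ_data = 28/1090.5 = 0.025676, so τ_n = 0.031910.
Rearranging for μ₀: μ₀ = (μ_n·τ_n − τ_data·x̄)/τ₀ = (290.0135·0.031910 − 0.025676·281.3) / 0.006234 = 2.031672/0.006234 ≈ 325.9.

μ₀ = 325.9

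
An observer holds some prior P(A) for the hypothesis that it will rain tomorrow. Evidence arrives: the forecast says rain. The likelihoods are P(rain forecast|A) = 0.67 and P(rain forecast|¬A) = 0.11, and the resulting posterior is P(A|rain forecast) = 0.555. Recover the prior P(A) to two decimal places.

P(A) = 0.17

Bayes' rule in odds form gives O(A|E) = O(A)·[P(E|A)/P(E|¬A)], hence O(A) = O(A|E)/LR.
Posterior odds = 0.555/(1−0.555) = 1.2472. LR = 0.67/0.11 = 6.0909.
Prior odds = 1.2472/6.0909 = 0.2048, so P(A) = 0.2048/(1+0.2048) ≈ 0.17.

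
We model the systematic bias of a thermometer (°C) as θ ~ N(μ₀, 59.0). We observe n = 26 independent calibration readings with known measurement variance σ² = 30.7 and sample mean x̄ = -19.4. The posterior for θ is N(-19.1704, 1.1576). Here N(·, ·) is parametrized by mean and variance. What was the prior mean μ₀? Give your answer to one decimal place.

μ₀ = -7.7

With known observation variance, the Normal–Normal posterior has precision τ_n = τ₀ + n/σ² and mean μ_n = (τ₀μ₀ + (n/σ²)x̄)/τ_n.
Here τ₀ = 1/59.0 = 0.016949 and τ_data = 26/30.7 = 0.846906, so τ_n = 0.863855.
Rearranging for μ₀: μ₀ = (μ_n·τ_n − τ_data·x̄)/τ₀ = (-19.1704·0.863855 − 0.846906·-19.4) / 0.016949 = -0.130469/0.016949 ≈ -7.7.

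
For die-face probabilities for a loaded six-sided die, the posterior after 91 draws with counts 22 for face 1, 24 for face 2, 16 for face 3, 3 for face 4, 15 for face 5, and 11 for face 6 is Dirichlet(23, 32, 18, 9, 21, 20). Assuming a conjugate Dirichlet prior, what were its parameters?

For a Dirichlet(α) prior with multinomial counts c, the posterior is Dirichlet(α + c) componentwise.
Subtract each count from the matching posterior parameter: 23−22=1, 32−24=8, 18−16=2, 9−3=6, 21−15=6, 20−11=9.

Dirichlet(1, 8, 2, 6, 6, 9)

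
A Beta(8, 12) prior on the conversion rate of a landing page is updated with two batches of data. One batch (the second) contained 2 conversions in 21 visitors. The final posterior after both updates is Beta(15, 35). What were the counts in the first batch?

5 conversions and 4 bounces

Sequential conjugate updates are equivalent to a single update on the pooled data, so total successes = posterior α − prior α and total failures = posterior β − prior β.
Total across both batches: 15−8=7 conversions, 35−12=23 bounces.
Subtract the second batch: 7−2=5 conversions and 23−19=4 bounces.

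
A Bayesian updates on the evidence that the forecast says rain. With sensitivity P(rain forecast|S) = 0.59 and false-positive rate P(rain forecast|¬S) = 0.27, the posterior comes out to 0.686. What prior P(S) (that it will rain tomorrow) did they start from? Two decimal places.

Bayes' rule in odds form gives O(S|E) = O(S)·[P(E|S)/P(E|¬S)], hence O(S) = O(S|E)/LR.
Posterior odds = 0.686/(1−0.686) = 2.1847. LR = 0.59/0.27 = 2.1852.
Prior odds = 2.1847/2.1852 = 0.9998, so P(S) = 0.9998/(1+0.9998) ≈ 0.50.

P(S) = 0.50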